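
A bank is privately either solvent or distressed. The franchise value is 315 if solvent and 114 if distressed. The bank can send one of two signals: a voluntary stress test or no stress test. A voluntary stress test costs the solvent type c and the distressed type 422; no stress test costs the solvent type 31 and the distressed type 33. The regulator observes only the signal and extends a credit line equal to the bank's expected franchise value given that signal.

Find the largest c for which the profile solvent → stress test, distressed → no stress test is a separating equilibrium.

232

Under separation: stress test → solvent (pays 315); no stress test → distressed (pays 114).
Distressed: 114 − 33 = 81 ≥ 315 − 422 = -107. Holds regardless of c. ✓
Solvent: 315 − c ≥ 114 − 31, so c ≤ 315 − 83 = 232.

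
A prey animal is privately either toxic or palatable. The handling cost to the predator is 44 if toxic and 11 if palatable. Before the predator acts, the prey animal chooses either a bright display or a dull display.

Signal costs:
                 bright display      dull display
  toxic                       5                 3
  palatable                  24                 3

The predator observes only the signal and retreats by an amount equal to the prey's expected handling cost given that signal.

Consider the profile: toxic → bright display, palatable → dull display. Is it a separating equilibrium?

If types separate, bright display earns payment 44 and dull display earns 11.
Toxic: bright display gives 44 − 5 = 39; dull display gives 11 − 3 = 8. No deviation. ✓
Palatable: dull display gives 11 − 3 = 8; bright display gives 44 − 24 = 20. Would deviate. ✗

No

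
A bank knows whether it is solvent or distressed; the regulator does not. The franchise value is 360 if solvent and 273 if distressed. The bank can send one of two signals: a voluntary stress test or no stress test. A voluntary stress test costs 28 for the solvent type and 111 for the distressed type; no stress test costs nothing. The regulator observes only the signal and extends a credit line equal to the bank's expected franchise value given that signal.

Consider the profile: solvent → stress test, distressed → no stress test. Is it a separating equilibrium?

If types separate, stress test earns payment 360 and no stress test earns 273.
Solvent: stress test gives 360 − 28 = 332; no stress test gives 273 − 0 = 273. No deviation. ✓
Distressed: no stress test gives 273 − 0 = 273; stress test gives 360 − 111 = 249. No deviation. ✓
Neither type gains from mimicking the other.

Yes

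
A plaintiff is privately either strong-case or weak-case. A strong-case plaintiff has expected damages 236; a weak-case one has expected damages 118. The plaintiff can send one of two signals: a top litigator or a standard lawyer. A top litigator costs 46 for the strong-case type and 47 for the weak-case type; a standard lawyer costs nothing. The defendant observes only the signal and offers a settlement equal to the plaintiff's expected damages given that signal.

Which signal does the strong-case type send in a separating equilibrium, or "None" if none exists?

Try strong-case → top litigator, weak-case → standard lawyer:
  If types separate, top litigator earns payment 236 and standard lawyer earns 118.
  Strong-case: top litigator gives 236 − 46 = 190; standard lawyer gives 118 − 0 = 118. No deviation. ✓
  Weak-case: standard lawyer gives 118 − 0 = 118; top litigator gives 236 − 47 = 189. Would deviate. ✗
Try strong-case → standard lawyer, weak-case → top litigator:
  If types separate, standard lawyer earns payment 236 and top litigator earns 118.
  Strong-case: standard lawyer gives 236 − 0 = 236; top litigator gives 118 − 46 = 72. No deviation. ✓
  Weak-case: top litigator gives 118 − 47 = 71; standard lawyer gives 236 − 0 = 236. Would deviate. ✗
Neither assignment is incentive-compatible.

None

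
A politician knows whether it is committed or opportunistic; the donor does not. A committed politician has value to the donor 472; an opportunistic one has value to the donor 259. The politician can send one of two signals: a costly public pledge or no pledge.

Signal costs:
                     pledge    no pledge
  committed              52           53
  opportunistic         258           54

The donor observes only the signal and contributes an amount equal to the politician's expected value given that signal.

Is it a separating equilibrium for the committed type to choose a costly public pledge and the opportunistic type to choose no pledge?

Under separation the donor infers type exactly: pledge → committed (pays 472), no pledge → opportunistic (pays 259).
Committed: pledge gives 472 − 52 = 420; no pledge gives 259 − 53 = 206. No deviation. ✓
Opportunistic: no pledge gives 259 − 54 = 205; pledge gives 472 − 258 = 214. Would deviate. ✗

No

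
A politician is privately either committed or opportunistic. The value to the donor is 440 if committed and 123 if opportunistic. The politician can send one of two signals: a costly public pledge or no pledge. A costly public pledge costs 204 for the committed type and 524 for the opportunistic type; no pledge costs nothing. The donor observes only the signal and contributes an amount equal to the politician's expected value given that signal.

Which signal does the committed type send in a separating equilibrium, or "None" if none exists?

pledge

Try committed → pledge, opportunistic → no pledge:
  Under separation the donor infers type exactly: pledge → committed (pays 440), no pledge → opportunistic (pays 123).
  Committed: pledge gives 440 − 204 = 236; no pledge gives 123 − 0 = 123. No deviation. ✓
  Opportunistic: no pledge gives 123 − 0 = 123; pledge gives 440 − 524 = -84. No deviation. ✓
Both hold — the committed type sends pledge.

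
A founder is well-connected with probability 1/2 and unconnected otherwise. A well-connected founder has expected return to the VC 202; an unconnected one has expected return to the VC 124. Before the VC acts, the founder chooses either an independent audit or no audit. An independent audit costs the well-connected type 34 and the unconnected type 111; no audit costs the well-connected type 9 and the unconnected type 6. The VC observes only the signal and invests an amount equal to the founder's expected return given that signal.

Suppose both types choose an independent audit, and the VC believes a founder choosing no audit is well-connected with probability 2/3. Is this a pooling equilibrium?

On the equilibrium path (audit) the VC holds the prior 1/2 and pays 1/2·202 + 1/2·124 = 163. Off-path (no audit) belief 2/3 gives 2/3·202 + 1/3·124 = 176.
Well-connected: audit gives 163 − 34 = 129; no audit gives 176 − 9 = 167. Deviates. ✗
Unconnected: audit gives 163 − 111 = 52; no audit gives 176 − 6 = 170. Deviates. ✗

No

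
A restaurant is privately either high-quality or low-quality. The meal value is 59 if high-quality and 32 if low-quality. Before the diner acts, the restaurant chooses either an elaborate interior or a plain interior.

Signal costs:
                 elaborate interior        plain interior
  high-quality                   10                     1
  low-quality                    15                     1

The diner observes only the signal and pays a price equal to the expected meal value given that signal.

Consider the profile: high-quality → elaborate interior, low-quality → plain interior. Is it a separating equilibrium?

No

If types separate, elaborate interior earns payment 59 and plain interior earns 32.
High-quality: elaborate interior gives 59 − 10 = 49; plain interior gives 32 − 1 = 31. No deviation. ✓
Low-quality: plain interior gives 32 − 1 = 31; elaborate interior gives 59 − 15 = 44. Would deviate. ✗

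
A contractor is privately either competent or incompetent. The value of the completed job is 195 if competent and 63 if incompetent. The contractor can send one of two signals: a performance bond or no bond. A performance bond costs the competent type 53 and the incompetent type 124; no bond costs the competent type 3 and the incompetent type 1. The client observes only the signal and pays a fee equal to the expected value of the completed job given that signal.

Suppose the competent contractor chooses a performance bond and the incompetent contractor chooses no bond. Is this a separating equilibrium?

Under separation the client infers type exactly: bond → competent (pays 195), no bond → incompetent (pays 63).
Competent: bond gives 195 − 53 = 142; no bond gives 63 − 3 = 60. No deviation. ✓
Incompetent: no bond gives 63 − 1 = 62; bond gives 195 − 124 = 71. Would deviate. ✗

No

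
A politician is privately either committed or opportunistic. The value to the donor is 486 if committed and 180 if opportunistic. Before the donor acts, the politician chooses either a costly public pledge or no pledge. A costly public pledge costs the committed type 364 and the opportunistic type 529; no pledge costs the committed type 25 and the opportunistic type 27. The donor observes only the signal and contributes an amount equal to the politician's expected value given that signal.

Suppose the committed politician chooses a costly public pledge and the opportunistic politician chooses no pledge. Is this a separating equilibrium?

If types separate, pledge earns payment 486 and no pledge earns 180.
Committed: pledge gives 486 − 364 = 122; no pledge gives 180 − 25 = 155. Would deviate. ✗
Opportunistic: no pledge gives 180 − 27 = 153; pledge gives 486 − 529 = -43. No deviation. ✓

No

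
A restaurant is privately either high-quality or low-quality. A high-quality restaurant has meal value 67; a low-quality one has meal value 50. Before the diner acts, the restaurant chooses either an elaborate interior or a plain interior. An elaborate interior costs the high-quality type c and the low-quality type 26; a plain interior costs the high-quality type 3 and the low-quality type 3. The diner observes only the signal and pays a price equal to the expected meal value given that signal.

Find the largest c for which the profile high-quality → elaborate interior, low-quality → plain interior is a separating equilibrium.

Under separation: elaborate interior → high-quality (pays 67); plain interior → low-quality (pays 50).
Low-quality: 50 − 3 = 47 ≥ 67 − 26 = 41. Holds regardless of c. ✓
High-quality: 67 − c ≥ 50 − 3, so c ≤ 67 − 47 = 20.

20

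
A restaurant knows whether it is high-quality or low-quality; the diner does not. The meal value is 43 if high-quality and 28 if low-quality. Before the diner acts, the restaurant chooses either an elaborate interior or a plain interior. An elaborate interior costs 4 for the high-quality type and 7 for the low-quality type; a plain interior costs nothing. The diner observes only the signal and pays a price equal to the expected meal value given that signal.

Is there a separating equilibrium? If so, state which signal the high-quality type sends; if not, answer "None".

Try high-quality → elaborate interior, low-quality → plain interior:
  If types separate, elaborate interior earns payment 43 and plain interior earns 28.
  High-quality: elaborate interior gives 43 − 4 = 39; plain interior gives 28 − 0 = 28. No deviation. ✓
  Low-quality: plain interior gives 28 − 0 = 28; elaborate interior gives 43 − 7 = 36. Would deviate. ✗
Try high-quality → plain interior, low-quality → elaborate interior:
  If types separate, plain interior earns payment 43 and elaborate interior earns 28.
  High-quality: plain interior gives 43 − 0 = 43; elaborate interior gives 28 − 4 = 24. No deviation. ✓
  Low-quality: elaborate interior gives 28 − 7 = 21; plain interior gives 43 − 0 = 43. Would deviate. ✗
Neither assignment is incentive-compatible.

None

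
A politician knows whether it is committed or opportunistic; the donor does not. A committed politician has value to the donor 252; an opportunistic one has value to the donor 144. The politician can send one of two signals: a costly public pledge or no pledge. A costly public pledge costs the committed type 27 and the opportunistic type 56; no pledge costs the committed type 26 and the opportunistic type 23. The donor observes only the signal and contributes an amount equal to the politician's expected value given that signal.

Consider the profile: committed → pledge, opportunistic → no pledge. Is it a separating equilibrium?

No

If types separate, pledge earns payment 252 and no pledge earns 144.
Committed: pledge gives 252 − 27 = 225; no pledge gives 144 − 26 = 118. No deviation. ✓
Opportunistic: no pledge gives 144 − 23 = 121; pledge gives 252 − 56 = 196. Would deviate. ✗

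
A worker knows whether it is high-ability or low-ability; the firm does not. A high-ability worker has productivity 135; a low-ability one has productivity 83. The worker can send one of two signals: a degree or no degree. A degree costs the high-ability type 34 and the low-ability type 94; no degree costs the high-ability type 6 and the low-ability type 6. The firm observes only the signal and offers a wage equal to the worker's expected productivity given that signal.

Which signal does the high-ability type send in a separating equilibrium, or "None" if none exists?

degree

Try high-ability → degree, low-ability → no degree:
  If types separate, degree earns payment 135 and no degree earns 83.
  High-ability: degree gives 135 − 34 = 101; no degree gives 83 − 6 = 77. No deviation. ✓
  Low-ability: no degree gives 83 − 6 = 77; degree gives 135 − 94 = 41. No deviation. ✓
Both hold — the high-ability type sends degree.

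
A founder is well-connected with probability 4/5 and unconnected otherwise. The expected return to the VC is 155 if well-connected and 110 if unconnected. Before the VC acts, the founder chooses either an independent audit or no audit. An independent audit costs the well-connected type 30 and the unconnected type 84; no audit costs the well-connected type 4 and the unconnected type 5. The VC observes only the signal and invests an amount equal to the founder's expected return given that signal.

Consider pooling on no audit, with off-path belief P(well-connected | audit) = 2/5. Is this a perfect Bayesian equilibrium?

At the pooled signal (no audit) the VC holds the prior 4/5 and pays 4/5·155 + 1/5·110 = 146. Off-path (audit) belief 2/5 gives 2/5·155 + 3/5·110 = 128.
Well-connected: no audit gives 146 − 4 = 142; audit gives 128 − 30 = 98. Stays. ✓
Unconnected: no audit gives 146 − 5 = 141; audit gives 128 − 84 = 44. Stays. ✓

Yes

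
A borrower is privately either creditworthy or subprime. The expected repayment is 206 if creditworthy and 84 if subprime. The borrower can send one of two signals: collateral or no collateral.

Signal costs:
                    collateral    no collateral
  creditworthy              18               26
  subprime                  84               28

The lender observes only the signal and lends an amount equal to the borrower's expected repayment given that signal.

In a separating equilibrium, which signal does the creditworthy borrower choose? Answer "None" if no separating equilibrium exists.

Try creditworthy → collateral, subprime → no collateral:
  If types separate, collateral earns payment 206 and no collateral earns 84.
  Creditworthy: collateral gives 206 − 18 = 188; no collateral gives 84 − 26 = 58. No deviation. ✓
  Subprime: no collateral gives 84 − 28 = 56; collateral gives 206 − 84 = 122. Would deviate. ✗
Try creditworthy → no collateral, subprime → collateral:
  If types separate, no collateral earns payment 206 and collateral earns 84.
  Creditworthy: no collateral gives 206 − 26 = 180; collateral gives 84 − 18 = 66. No deviation. ✓
  Subprime: collateral gives 84 − 84 = 0; no collateral gives 206 − 28 = 178. Would deviate. ✗
Neither assignment is incentive-compatible.

None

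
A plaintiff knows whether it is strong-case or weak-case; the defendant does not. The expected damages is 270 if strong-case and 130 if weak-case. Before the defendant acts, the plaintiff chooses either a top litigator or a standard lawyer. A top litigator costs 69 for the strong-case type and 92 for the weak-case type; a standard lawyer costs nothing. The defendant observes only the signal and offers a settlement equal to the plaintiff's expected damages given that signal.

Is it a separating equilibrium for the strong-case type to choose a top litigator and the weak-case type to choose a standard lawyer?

No

Under separation the defendant infers type exactly: top litigator → strong-case (pays 270), standard lawyer → weak-case (pays 130).
Strong-case: top litigator gives 270 − 69 = 201; standard lawyer gives 130 − 0 = 130. No deviation. ✓
Weak-case: standard lawyer gives 130 − 0 = 130; top litigator gives 270 − 92 = 178. Would deviate. ✗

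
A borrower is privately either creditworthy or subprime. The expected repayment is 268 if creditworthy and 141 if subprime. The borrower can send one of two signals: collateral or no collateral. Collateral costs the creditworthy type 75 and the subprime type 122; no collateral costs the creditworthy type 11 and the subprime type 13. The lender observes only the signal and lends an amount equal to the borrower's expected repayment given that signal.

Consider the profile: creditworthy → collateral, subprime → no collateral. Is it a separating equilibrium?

No

Under separation the lender infers type exactly: collateral → creditworthy (pays 268), no collateral → subprime (pays 141).
Creditworthy: collateral gives 268 − 75 = 193; no collateral gives 141 − 11 = 130. No deviation. ✓
Subprime: no collateral gives 141 − 13 = 128; collateral gives 268 − 122 = 146. Would deviate. ✗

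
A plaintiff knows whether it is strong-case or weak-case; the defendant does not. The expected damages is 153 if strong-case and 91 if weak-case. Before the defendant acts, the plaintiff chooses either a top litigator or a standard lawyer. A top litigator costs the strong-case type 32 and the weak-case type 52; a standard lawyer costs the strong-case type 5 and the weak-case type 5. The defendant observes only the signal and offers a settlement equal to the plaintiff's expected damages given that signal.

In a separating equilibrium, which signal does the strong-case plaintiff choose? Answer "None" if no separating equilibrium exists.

None

Try strong-case → top litigator, weak-case → standard lawyer:
  If types separate, top litigator earns payment 153 and standard lawyer earns 91.
  Strong-case: top litigator gives 153 − 32 = 121; standard lawyer gives 91 − 5 = 86. No deviation. ✓
  Weak-case: standard lawyer gives 91 − 5 = 86; top litigator gives 153 − 52 = 101. Would deviate. ✗
Try strong-case → standard lawyer, weak-case → top litigator:
  If types separate, standard lawyer earns payment 153 and top litigator earns 91.
  Strong-case: standard lawyer gives 153 − 5 = 148; top litigator gives 91 − 32 = 59. No deviation. ✓
  Weak-case: top litigator gives 91 − 52 = 39; standard lawyer gives 153 − 5 = 148. Would deviate. ✗
Neither assignment is incentive-compatible.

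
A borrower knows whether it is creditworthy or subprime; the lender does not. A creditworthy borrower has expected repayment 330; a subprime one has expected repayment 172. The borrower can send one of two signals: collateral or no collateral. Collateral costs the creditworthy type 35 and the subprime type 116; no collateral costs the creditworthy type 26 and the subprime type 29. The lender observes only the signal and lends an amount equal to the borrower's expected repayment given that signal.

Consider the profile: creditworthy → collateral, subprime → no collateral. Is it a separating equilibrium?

No

Under separation the lender infers type exactly: collateral → creditworthy (pays 330), no collateral → subprime (pays 172).
Creditworthy: collateral gives 330 − 35 = 295; no collateral gives 172 − 26 = 146. No deviation. ✓
Subprime: no collateral gives 172 − 29 = 143; collateral gives 330 − 116 = 214. Would deviate. ✗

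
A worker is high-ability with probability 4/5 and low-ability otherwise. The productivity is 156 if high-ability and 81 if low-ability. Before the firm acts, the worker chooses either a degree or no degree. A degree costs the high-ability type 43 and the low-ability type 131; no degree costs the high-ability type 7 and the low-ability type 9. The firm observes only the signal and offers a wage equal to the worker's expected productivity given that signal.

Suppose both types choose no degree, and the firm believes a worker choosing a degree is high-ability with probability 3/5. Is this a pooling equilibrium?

Yes

At the pooled signal (no degree) the firm holds the prior 4/5 and pays 4/5·156 + 1/5·81 = 141. Off-path (degree) belief 3/5 gives 3/5·156 + 2/5·81 = 126.
High-ability: no degree gives 141 − 7 = 134; degree gives 126 − 43 = 83. Stays. ✓
Low-ability: no degree gives 141 − 9 = 132; degree gives 126 − 131 = -5. Stays. ✓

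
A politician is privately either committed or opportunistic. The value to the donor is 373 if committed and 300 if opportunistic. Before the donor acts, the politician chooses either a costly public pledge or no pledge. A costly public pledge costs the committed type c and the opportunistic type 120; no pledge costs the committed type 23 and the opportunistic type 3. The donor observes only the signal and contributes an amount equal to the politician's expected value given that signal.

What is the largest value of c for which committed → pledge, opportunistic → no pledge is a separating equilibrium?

96

Under separation: pledge → committed (pays 373); no pledge → opportunistic (pays 300).
Opportunistic: 300 − 3 = 297 ≥ 373 − 120 = 253. Holds regardless of c. ✓
Committed: 373 − c ≥ 300 − 23, so c ≤ 373 − 277 = 96.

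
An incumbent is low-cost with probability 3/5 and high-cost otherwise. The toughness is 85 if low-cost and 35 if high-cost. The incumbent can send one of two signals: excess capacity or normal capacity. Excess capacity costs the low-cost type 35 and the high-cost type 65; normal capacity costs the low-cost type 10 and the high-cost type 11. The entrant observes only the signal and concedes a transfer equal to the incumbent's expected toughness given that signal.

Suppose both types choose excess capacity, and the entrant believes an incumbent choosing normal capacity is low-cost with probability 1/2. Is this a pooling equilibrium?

No

On the equilibrium path (excess capacity) the entrant holds the prior 3/5 and pays 3/5·85 + 2/5·35 = 65. Off-path (normal capacity) belief 1/2 gives 1/2·85 + 1/2·35 = 60.
Low-cost: excess capacity gives 65 − 35 = 30; normal capacity gives 60 − 10 = 50. Deviates. ✗
High-cost: excess capacity gives 65 − 65 = 0; normal capacity gives 60 − 11 = 49. Deviates. ✗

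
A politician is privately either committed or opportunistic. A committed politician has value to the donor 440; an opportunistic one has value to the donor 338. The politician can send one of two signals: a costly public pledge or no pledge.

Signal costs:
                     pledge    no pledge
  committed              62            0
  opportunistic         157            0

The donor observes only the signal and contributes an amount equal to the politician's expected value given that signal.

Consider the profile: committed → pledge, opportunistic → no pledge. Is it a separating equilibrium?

Yes

If types separate, pledge earns payment 440 and no pledge earns 338.
Committed: pledge gives 440 − 62 = 378; no pledge gives 338 − 0 = 338. No deviation. ✓
Opportunistic: no pledge gives 338 − 0 = 338; pledge gives 440 − 157 = 283. No deviation. ✓
Neither type gains from mimicking the other.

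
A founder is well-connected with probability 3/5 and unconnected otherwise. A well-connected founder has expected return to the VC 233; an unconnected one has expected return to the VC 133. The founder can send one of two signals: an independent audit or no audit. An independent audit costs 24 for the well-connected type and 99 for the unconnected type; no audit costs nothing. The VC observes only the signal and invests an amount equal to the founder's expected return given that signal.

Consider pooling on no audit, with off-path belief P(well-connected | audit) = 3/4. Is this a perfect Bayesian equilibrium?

At the pooled signal (no audit) the VC holds the prior 3/5 and pays 3/5·233 + 2/5·133 = 193. Off-path (audit) belief 3/4 gives 3/4·233 + 1/4·133 = 208.
Well-connected: no audit gives 193 − 0 = 193; audit gives 208 − 24 = 184. Stays. ✓
Unconnected: no audit gives 193 − 0 = 193; audit gives 208 − 99 = 109. Stays. ✓

Yes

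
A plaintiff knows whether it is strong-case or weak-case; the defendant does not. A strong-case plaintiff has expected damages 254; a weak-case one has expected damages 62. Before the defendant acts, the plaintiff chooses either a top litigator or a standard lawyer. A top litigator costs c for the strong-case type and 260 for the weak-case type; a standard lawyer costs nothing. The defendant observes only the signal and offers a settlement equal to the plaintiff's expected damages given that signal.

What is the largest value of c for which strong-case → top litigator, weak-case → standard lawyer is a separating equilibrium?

192

Under separation: top litigator → strong-case (pays 254); standard lawyer → weak-case (pays 62).
Weak-case: 62 − 0 = 62 ≥ 254 − 260 = -6. Holds regardless of c. ✓
Strong-case: 254 − c ≥ 62 − 0, so c ≤ 254 − 62 = 192.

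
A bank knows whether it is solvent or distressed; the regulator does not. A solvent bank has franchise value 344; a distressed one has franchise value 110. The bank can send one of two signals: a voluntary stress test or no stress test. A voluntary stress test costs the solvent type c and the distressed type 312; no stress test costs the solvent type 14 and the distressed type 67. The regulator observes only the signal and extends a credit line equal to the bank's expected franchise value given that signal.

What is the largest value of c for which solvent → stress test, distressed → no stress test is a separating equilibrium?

248

Under separation: stress test → solvent (pays 344); no stress test → distressed (pays 110).
Distressed: 110 − 67 = 43 ≥ 344 − 312 = 32. Holds regardless of c. ✓
Solvent: 344 − c ≥ 110 − 14, so c ≤ 344 − 96 = 248.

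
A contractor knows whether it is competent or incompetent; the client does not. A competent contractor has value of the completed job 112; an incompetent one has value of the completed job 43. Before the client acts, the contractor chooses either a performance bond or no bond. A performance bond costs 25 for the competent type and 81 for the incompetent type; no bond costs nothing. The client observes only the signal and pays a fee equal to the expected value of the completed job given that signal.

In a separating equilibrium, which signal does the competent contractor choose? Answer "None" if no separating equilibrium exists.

bond

Try competent → bond, incompetent → no bond:
  If types separate, bond earns payment 112 and no bond earns 43.
  Competent: bond gives 112 − 25 = 87; no bond gives 43 − 0 = 43. No deviation. ✓
  Incompetent: no bond gives 43 − 0 = 43; bond gives 112 − 81 = 31. No deviation. ✓
Both hold — the competent type sends bond.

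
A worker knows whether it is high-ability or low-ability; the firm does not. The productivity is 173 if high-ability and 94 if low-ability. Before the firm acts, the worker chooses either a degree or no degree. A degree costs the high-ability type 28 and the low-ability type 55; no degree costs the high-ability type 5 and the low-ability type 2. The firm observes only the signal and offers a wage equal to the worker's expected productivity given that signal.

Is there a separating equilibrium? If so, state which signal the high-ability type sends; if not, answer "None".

Try high-ability → degree, low-ability → no degree:
  Under separation the firm infers type exactly: degree → high-ability (pays 173), no degree → low-ability (pays 94).
  High-ability: degree gives 173 − 28 = 145; no degree gives 94 − 5 = 89. No deviation. ✓
  Low-ability: no degree gives 94 − 2 = 92; degree gives 173 − 55 = 118. Would deviate. ✗
Try high-ability → no degree, low-ability → degree:
  Under separation the firm infers type exactly: no degree → high-ability (pays 173), degree → low-ability (pays 94).
  High-ability: no degree gives 173 − 5 = 168; degree gives 94 − 28 = 66. No deviation. ✓
  Low-ability: degree gives 94 − 55 = 39; no degree gives 173 − 2 = 171. Would deviate. ✗
Neither assignment is incentive-compatible.

None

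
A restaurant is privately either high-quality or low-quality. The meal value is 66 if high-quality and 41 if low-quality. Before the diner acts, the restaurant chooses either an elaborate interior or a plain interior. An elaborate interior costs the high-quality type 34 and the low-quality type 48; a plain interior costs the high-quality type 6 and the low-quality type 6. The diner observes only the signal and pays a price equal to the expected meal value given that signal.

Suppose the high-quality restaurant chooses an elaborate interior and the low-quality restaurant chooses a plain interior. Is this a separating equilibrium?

No

If types separate, elaborate interior earns payment 66 and plain interior earns 41.
High-quality: elaborate interior gives 66 − 34 = 32; plain interior gives 41 − 6 = 35. Would deviate. ✗
Low-quality: plain interior gives 41 − 6 = 35; elaborate interior gives 66 − 48 = 18. No deviation. ✓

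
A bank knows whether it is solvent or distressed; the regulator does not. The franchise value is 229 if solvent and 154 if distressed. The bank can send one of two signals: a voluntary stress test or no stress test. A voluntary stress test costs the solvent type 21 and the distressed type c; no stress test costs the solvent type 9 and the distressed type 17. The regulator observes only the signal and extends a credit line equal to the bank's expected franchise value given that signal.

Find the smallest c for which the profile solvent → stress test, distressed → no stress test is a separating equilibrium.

92

Under separation: stress test → solvent (pays 229); no stress test → distressed (pays 154).
Solvent: 229 − 21 = 208 ≥ 154 − 9 = 145. Holds regardless of c. ✓
Distressed: 154 − 17 ≥ 229 − c, so c ≥ 229 − 137 = 92.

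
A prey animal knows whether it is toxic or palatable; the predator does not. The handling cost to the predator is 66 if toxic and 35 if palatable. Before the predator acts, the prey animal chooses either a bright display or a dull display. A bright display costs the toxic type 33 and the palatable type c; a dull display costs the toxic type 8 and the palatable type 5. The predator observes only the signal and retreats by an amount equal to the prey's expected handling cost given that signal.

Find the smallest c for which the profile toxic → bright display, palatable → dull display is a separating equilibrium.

36

Under separation: bright display → toxic (pays 66); dull display → palatable (pays 35).
Toxic: 66 − 33 = 33 ≥ 35 − 8 = 27. Holds regardless of c. ✓
Palatable: 35 − 5 ≥ 66 − c, so c ≥ 66 − 30 = 36.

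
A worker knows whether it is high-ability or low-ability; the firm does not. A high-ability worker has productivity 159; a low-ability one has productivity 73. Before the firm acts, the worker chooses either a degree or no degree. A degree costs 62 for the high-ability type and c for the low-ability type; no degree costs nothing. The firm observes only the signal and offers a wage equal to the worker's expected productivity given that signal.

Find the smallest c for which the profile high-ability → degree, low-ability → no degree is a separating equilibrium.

Under separation: degree → high-ability (pays 159); no degree → low-ability (pays 73).
High-ability: 159 − 62 = 97 ≥ 73 − 0 = 73. Holds regardless of c. ✓
Low-ability: 73 − 0 ≥ 159 − c, so c ≥ 159 − 73 = 86.

86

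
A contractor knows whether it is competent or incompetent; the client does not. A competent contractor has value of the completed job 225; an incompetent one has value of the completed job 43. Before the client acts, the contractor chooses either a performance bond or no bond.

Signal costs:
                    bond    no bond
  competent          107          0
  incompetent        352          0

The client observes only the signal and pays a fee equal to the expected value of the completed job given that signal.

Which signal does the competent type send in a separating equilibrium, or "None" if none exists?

Try competent → bond, incompetent → no bond:
  Under separation the client infers type exactly: bond → competent (pays 225), no bond → incompetent (pays 43).
  Competent: bond gives 225 − 107 = 118; no bond gives 43 − 0 = 43. No deviation. ✓
  Incompetent: no bond gives 43 − 0 = 43; bond gives 225 − 352 = -127. No deviation. ✓
Both hold — the competent type sends bond.

bond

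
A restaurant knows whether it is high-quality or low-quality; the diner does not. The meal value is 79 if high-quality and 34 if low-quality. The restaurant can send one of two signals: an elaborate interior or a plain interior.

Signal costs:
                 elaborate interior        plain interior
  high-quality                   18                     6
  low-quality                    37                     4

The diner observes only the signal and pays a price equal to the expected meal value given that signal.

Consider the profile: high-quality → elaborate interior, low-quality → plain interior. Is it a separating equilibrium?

Under separation the diner infers type exactly: elaborate interior → high-quality (pays 79), plain interior → low-quality (pays 34).
High-quality: elaborate interior gives 79 − 18 = 61; plain interior gives 34 − 6 = 28. No deviation. ✓
Low-quality: plain interior gives 34 − 4 = 30; elaborate interior gives 79 − 37 = 42. Would deviate. ✗

No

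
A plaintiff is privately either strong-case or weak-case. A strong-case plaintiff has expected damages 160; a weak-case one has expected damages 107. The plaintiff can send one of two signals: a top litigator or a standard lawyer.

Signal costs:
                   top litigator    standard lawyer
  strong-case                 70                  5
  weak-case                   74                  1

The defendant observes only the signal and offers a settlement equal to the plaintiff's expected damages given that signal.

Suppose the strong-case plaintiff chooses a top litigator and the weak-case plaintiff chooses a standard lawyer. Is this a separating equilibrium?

If types separate, top litigator earns payment 160 and standard lawyer earns 107.
Strong-case: top litigator gives 160 − 70 = 90; standard lawyer gives 107 − 5 = 102. Would deviate. ✗
Weak-case: standard lawyer gives 107 − 1 = 106; top litigator gives 160 − 74 = 86. No deviation. ✓

No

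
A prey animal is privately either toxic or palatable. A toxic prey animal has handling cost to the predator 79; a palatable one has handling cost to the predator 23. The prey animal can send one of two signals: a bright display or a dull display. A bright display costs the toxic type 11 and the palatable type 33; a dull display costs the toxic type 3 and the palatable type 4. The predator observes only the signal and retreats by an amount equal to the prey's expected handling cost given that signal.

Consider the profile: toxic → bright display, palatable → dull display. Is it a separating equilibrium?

No

If types separate, bright display earns payment 79 and dull display earns 23.
Toxic: bright display gives 79 − 11 = 68; dull display gives 23 − 3 = 20. No deviation. ✓
Palatable: dull display gives 23 − 4 = 19; bright display gives 79 − 33 = 46. Would deviate. ✗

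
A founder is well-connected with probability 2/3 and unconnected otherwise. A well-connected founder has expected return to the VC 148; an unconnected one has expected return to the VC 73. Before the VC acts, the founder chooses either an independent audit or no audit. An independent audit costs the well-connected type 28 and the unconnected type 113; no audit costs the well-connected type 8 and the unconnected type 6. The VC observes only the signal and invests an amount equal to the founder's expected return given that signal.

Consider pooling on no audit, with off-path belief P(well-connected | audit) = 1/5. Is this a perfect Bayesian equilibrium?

Yes

At the pooled signal (no audit) the VC holds the prior 2/3 and pays 2/3·148 + 1/3·73 = 123. Off-path (audit) belief 1/5 gives 1/5·148 + 4/5·73 = 88.
Well-connected: no audit gives 123 − 8 = 115; audit gives 88 − 28 = 60. Stays. ✓
Unconnected: no audit gives 123 − 6 = 117; audit gives 88 − 113 = -25. Stays. ✓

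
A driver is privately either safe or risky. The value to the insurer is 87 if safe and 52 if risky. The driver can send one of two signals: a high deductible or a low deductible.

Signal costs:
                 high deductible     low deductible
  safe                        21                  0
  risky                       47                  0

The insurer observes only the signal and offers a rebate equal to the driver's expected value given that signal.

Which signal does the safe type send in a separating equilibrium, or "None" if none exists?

high deductible

Try safe → high deductible, risky → low deductible:
  Under separation the insurer infers type exactly: high deductible → safe (pays 87), low deductible → risky (pays 52).
  Safe: high deductible gives 87 − 21 = 66; low deductible gives 52 − 0 = 52. No deviation. ✓
  Risky: low deductible gives 52 − 0 = 52; high deductible gives 87 − 47 = 40. No deviation. ✓
Both hold — the safe type sends high deductible.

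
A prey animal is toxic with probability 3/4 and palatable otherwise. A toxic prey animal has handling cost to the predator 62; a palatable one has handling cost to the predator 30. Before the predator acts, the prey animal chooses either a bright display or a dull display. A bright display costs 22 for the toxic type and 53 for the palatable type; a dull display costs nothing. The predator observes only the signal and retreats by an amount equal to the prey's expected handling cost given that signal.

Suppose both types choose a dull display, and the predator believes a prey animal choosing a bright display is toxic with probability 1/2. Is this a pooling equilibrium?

At the pooled signal (dull display) the predator holds the prior 3/4 and pays 3/4·62 + 1/4·30 = 54. Off-path (bright display) belief 1/2 gives 1/2·62 + 1/2·30 = 46.
Toxic: dull display gives 54 − 0 = 54; bright display gives 46 − 22 = 24. Stays. ✓
Palatable: dull display gives 54 − 0 = 54; bright display gives 46 − 53 = -7. Stays. ✓

Yes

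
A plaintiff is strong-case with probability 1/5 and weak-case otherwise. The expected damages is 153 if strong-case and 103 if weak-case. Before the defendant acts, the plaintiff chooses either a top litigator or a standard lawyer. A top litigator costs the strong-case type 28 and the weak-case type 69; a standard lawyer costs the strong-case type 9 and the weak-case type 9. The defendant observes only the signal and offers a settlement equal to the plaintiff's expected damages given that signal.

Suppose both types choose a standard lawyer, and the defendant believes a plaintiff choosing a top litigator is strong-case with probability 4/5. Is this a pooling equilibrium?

At the pooled signal (standard lawyer) the defendant holds the prior 1/5 and pays 1/5·153 + 4/5·103 = 113. Off-path (top litigator) belief 4/5 gives 4/5·153 + 1/5·103 = 143.
Strong-case: standard lawyer gives 113 − 9 = 104; top litigator gives 143 − 28 = 115. Deviates. ✗
Weak-case: standard lawyer gives 113 − 9 = 104; top litigator gives 143 − 69 = 74. Stays. ✓

No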